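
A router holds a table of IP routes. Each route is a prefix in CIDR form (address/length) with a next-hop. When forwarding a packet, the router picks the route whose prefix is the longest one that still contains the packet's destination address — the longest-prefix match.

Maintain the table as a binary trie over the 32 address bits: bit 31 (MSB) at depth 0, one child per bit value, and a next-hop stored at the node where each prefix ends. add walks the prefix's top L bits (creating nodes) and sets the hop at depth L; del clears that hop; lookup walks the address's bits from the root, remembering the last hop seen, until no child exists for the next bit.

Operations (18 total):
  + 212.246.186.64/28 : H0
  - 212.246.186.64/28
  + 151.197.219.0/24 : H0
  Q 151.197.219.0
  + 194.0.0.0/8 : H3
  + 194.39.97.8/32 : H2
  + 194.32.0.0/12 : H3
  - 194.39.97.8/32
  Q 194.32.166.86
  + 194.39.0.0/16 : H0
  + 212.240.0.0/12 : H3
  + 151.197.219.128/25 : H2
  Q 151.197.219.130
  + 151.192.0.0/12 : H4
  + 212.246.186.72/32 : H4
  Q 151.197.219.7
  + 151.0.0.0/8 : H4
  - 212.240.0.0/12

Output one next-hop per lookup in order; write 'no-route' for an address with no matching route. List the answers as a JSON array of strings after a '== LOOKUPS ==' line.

Apply in order:
  + 212.246.186.64/28 (H0) depth=28
  - 212.246.186.64/28 clear@28
  + 151.197.219.0/24 (H0) depth=24
  ? 151.197.219.0  path d0:-→d1:-→d2:-→d3:-→d4:-→d5:-→d6:-→d7:-→d8:-→d9:-→d10:-→d11:-→d12:-→d13:-→d14:-→d15:-→d16:-→d17:-→d18:-→d19:-→d20:-→d21:-→d22:-→d23:-→d24:H0  best=H0
  + 194.0.0.0/8 (H3) depth=8
  + 194.39.97.8/32 (H2) depth=32
  + 194.32.0.0/12 (H3) depth=12
  - 194.39.97.8/32 clear@32
  ? 194.32.166.86  path d0:-→d1:-→d2:-→d3:-→d4:-→d5:-→d6:-→d7:-→d8:H3→d9:-→d10:-→d11:-→d12:H3→d13:-  best=H3
  + 194.39.0.0/16 (H0) depth=16
  + 212.240.0.0/12 (H3) depth=12
  + 151.197.219.128/25 (H2) depth=25
  ? 151.197.219.130  path d0:-→d1:-→d2:-→d3:-→d4:-→d5:-→d6:-→d7:-→d8:-→d9:-→d10:-→d11:-→d12:-→d13:-→d14:-→d15:-→d16:-→d17:-→d18:-→d19:-→d20:-→d21:-→d22:-→d23:-→d24:H0→d25:H2  best=H2
  + 151.192.0.0/12 (H4) depth=12
  + 212.246.186.72/32 (H4) depth=32
  ? 151.197.219.7  path d0:-→d1:-→d2:-→d3:-→d4:-→d5:-→d6:-→d7:-→d8:-→d9:-→d10:-→d11:-→d12:H4→d13:-→d14:-→d15:-→d16:-→d17:-→d18:-→d19:-→d20:-→d21:-→d22:-→d23:-→d24:H0  best=H0
  + 151.0.0.0/8 (H4) depth=8
  - 212.240.0.0/12 clear@12

== LOOKUPS ==
["H0","H3","H2","H0"]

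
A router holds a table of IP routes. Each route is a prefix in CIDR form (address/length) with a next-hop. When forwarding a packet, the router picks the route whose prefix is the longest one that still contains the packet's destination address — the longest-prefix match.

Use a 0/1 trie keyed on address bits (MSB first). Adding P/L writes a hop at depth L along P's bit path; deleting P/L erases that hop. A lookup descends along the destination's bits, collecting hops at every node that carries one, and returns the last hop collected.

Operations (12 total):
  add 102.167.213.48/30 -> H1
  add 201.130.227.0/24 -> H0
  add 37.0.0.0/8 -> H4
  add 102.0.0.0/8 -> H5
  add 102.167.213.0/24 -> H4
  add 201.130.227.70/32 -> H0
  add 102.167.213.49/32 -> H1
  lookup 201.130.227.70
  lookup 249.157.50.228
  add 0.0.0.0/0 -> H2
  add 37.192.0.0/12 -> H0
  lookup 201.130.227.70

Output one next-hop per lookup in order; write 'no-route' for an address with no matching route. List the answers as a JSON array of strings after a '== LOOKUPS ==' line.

Trace:
  add 102.167.213.48/30 -> H1 at depth 30
  add 201.130.227.0/24 -> H0 at depth 24
  add 37.0.0.0/8 -> H4 at depth 8
  add 102.0.0.0/8 -> H5 at depth 8
  add 102.167.213.0/24 -> H4 at depth 24
  add 201.130.227.70/32 -> H0 at depth 32
  add 102.167.213.49/32 -> H1 at depth 32
  Q 201.130.227.70: descend 11001001100000101110001101000110 ; hops seen [H0,H0] ; pick H0
  Q 249.157.50.228: descend 11 ; hops seen [∅] ; pick no-route
  add 0.0.0.0/0 -> H2 at depth 0
  add 37.192.0.0/12 -> H0 at depth 12
  Q 201.130.227.70: descend 11001001100000101110001101000110 ; hops seen [H2,H0,H0] ; pick H0

== LOOKUPS ==
["H0","no-route","H0"]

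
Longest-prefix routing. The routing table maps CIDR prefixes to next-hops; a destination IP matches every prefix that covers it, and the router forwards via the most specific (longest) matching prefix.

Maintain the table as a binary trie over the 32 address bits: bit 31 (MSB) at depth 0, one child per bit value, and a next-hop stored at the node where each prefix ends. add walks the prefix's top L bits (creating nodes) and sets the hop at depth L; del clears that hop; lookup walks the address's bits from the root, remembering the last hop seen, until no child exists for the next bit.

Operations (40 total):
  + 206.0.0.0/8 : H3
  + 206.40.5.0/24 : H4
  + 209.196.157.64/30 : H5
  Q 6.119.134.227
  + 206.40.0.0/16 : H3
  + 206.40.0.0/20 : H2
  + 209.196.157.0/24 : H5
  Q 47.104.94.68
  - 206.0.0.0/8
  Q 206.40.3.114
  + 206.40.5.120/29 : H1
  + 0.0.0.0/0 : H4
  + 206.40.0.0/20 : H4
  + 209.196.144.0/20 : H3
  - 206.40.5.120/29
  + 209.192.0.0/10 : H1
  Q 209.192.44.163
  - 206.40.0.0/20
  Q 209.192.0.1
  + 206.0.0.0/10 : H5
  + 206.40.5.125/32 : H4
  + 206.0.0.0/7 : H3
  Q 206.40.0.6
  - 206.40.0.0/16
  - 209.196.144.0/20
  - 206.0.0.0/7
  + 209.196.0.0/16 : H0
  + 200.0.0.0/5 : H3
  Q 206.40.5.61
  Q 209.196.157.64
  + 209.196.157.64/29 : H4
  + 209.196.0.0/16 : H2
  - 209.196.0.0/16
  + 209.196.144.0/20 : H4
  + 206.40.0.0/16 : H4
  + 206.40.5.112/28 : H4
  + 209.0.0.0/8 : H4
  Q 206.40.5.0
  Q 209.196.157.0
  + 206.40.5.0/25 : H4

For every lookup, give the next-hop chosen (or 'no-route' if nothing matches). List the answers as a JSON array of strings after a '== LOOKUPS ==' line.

Process each operation:
  + 206.0.0.0/8 (H3) depth=8
  + 206.40.5.0/24 (H4) depth=24
  + 209.196.157.64/30 (H5) depth=30
  Q 6.119.134.227: descend ε ; hops seen [∅] ; pick no-route
  + 206.40.0.0/16 (H3) depth=16
  + 206.40.0.0/20 (H2) depth=20
  + 209.196.157.0/24 (H5) depth=24
  Q 47.104.94.68: descend ε ; hops seen [∅] ; pick no-route
  del 206.0.0.0/8 (clear depth 8)
  Q 206.40.3.114: descend 110011100010100000000 ; hops seen [H3,H2] ; pick H2
  + 206.40.5.120/29 (H1) depth=29
  + 0.0.0.0/0 (H4) depth=0
  + 206.40.0.0/20 (H4) depth=20
  + 209.196.144.0/20 (H3) depth=20
  del 206.40.5.120/29 (clear depth 29)
  + 209.192.0.0/10 (H1) depth=10
  Q 209.192.44.163: descend 1101000111000 ; hops seen [H4,H1] ; pick H1
  del 206.40.0.0/20 (clear depth 20)
  Q 209.192.0.1: descend 1101000111000 ; hops seen [H4,H1] ; pick H1
  + 206.0.0.0/10 (H5) depth=10
  + 206.40.5.125/32 (H4) depth=32
  + 206.0.0.0/7 (H3) depth=7
  Q 206.40.0.6: descend 110011100010100000000 ; hops seen [H4,H3,H5,H3] ; pick H3
  del 206.40.0.0/16 (clear depth 16)
  del 209.196.144.0/20 (clear depth 20)
  del 206.0.0.0/7 (clear depth 7)
  + 209.196.0.0/16 (H0) depth=16
  + 200.0.0.0/5 (H3) depth=5
  Q 206.40.5.61: descend 1100111000101000000001010 ; hops seen [H4,H3,H5,H4] ; pick H4
  Q 209.196.157.64: descend 110100011100010010011101010000 ; hops seen [H4,H1,H0,H5,H5] ; pick H5
  + 209.196.157.64/29 (H4) depth=29
  + 209.196.0.0/16 (H2) depth=16
  del 209.196.0.0/16 (clear depth 16)
  + 209.196.144.0/20 (H4) depth=20
  + 206.40.0.0/16 (H4) depth=16
  + 206.40.5.112/28 (H4) depth=28
  + 209.0.0.0/8 (H4) depth=8
  Q 206.40.5.0: descend 1100111000101000000001010 ; hops seen [H4,H3,H5,H4,H4] ; pick H4
  Q 209.196.157.0: descend 1101000111000100100111010 ; hops seen [H4,H4,H1,H4,H5] ; pick H5
  + 206.40.5.0/25 (H4) depth=25

== LOOKUPS ==
["no-route","no-route","H2","H1","H1","H3","H4","H5","H4","H5"]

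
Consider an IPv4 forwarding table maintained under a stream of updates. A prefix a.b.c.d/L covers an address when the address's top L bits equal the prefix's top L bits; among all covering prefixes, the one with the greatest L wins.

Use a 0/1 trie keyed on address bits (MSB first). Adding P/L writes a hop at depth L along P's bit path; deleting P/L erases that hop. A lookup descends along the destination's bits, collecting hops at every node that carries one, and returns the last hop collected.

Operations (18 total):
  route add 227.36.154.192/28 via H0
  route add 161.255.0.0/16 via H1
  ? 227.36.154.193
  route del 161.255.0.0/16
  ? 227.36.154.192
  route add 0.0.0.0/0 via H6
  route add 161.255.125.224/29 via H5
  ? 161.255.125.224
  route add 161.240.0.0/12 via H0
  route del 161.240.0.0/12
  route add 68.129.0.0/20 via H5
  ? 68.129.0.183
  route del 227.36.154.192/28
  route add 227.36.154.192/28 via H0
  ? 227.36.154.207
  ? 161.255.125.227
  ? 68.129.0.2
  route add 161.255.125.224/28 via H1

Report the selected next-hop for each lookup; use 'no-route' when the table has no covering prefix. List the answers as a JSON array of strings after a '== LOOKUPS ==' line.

Process each operation:
  add 227.36.154.192/28 -> H0 at depth 28
  add 161.255.0.0/16 -> H1 at depth 16
  lookup 227.36.154.193: bits 1110001100100100100110101100 walk d0:-→d1:-→d2:-→d3:-→d4:-→d5:-→d6:-→d7:-→d8:-→d9:-→d10:-→d11:-→d12:-→d13:-→d14:-→d15:-→d16:-→d17:-→d18:-→d19:-→d20:-→d21:-→d22:-→d23:-→d24:-→d25:-→d26:-→d27:-→d28:H0 -> H0
  - 161.255.0.0/16 clear@16
  lookup 227.36.154.192: bits 1110001100100100100110101100 walk d0:-→d1:-→d2:-→d3:-→d4:-→d5:-→d6:-→d7:-→d8:-→d9:-→d10:-→d11:-→d12:-→d13:-→d14:-→d15:-→d16:-→d17:-→d18:-→d19:-→d20:-→d21:-→d22:-→d23:-→d24:-→d25:-→d26:-→d27:-→d28:H0 -> H0
  add 0.0.0.0/0 -> H6 at depth 0
  add 161.255.125.224/29 -> H5 at depth 29
  lookup 161.255.125.224: bits 10100001111111110111110111100 walk d0:H6→d1:-→d2:-→d3:-→d4:-→d5:-→d6:-→d7:-→d8:-→d9:-→d10:-→d11:-→d12:-→d13:-→d14:-→d15:-→d16:-→d17:-→d18:-→d19:-→d20:-→d21:-→d22:-→d23:-→d24:-→d25:-→d26:-→d27:-→d28:-→d29:H5 -> H5
  add 161.240.0.0/12 -> H0 at depth 12
  - 161.240.0.0/12 clear@12
  add 68.129.0.0/20 -> H5 at depth 20
  lookup 68.129.0.183: bits 01000100100000010000 walk d0:H6→d1:-→d2:-→d3:-→d4:-→d5:-→d6:-→d7:-→d8:-→d9:-→d10:-→d11:-→d12:-→d13:-→d14:-→d15:-→d16:-→d17:-→d18:-→d19:-→d20:H5 -> H5
  - 227.36.154.192/28 clear@28
  add 227.36.154.192/28 -> H0 at depth 28
  lookup 227.36.154.207: bits 1110001100100100100110101100 walk d0:H6→d1:-→d2:-→d3:-→d4:-→d5:-→d6:-→d7:-→d8:-→d9:-→d10:-→d11:-→d12:-→d13:-→d14:-→d15:-→d16:-→d17:-→d18:-→d19:-→d20:-→d21:-→d22:-→d23:-→d24:-→d25:-→d26:-→d27:-→d28:H0 -> H0
  lookup 161.255.125.227: bits 10100001111111110111110111100 walk d0:H6→d1:-→d2:-→d3:-→d4:-→d5:-→d6:-→d7:-→d8:-→d9:-→d10:-→d11:-→d12:-→d13:-→d14:-→d15:-→d16:-→d17:-→d18:-→d19:-→d20:-→d21:-→d22:-→d23:-→d24:-→d25:-→d26:-→d27:-→d28:-→d29:H5 -> H5
  lookup 68.129.0.2: bits 01000100100000010000 walk d0:H6→d1:-→d2:-→d3:-→d4:-→d5:-→d6:-→d7:-→d8:-→d9:-→d10:-→d11:-→d12:-→d13:-→d14:-→d15:-→d16:-→d17:-→d18:-→d19:-→d20:H5 -> H5
  add 161.255.125.224/28 -> H1 at depth 28

== LOOKUPS ==
["H0","H0","H5","H5","H0","H5","H5"]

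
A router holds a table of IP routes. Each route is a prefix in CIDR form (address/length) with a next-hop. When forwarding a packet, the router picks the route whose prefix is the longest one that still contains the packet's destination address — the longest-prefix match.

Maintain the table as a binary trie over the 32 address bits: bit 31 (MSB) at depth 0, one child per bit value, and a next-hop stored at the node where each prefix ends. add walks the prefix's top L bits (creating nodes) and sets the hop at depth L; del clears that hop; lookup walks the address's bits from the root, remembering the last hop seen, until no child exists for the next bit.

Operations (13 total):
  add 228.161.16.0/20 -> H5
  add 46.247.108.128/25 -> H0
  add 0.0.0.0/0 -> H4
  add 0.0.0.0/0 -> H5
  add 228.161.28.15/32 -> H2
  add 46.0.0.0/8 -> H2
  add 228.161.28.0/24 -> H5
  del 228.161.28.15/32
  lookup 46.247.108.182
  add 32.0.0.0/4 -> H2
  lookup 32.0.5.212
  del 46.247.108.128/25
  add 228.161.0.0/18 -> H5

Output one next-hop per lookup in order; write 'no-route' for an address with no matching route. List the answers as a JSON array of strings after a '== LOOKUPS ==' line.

Apply in order:
  + 228.161.16.0/20 (H5) depth=20
  + 46.247.108.128/25 (H0) depth=25
  + 0.0.0.0/0 (H4) depth=0
  + 0.0.0.0/0 (H5) depth=0
  + 228.161.28.15/32 (H2) depth=32
  + 46.0.0.0/8 (H2) depth=8
  + 228.161.28.0/24 (H5) depth=24
  del 228.161.28.15/32 (clear depth 32)
  lookup 46.247.108.182: bits 0010111011110111011011001 walk d0:H5→d1:-→d2:-→d3:-→d4:-→d5:-→d6:-→d7:-→d8:H2→d9:-→d10:-→d11:-→d12:-→d13:-→d14:-→d15:-→d16:-→d17:-→d18:-→d19:-→d20:-→d21:-→d22:-→d23:-→d24:-→d25:H0 -> H0
  + 32.0.0.0/4 (H2) depth=4
  lookup 32.0.5.212: bits 0010 walk d0:H5→d1:-→d2:-→d3:-→d4:H2 -> H2
  del 46.247.108.128/25 (clear depth 25)
  + 228.161.0.0/18 (H5) depth=18

== LOOKUPS ==
["H0","H2"]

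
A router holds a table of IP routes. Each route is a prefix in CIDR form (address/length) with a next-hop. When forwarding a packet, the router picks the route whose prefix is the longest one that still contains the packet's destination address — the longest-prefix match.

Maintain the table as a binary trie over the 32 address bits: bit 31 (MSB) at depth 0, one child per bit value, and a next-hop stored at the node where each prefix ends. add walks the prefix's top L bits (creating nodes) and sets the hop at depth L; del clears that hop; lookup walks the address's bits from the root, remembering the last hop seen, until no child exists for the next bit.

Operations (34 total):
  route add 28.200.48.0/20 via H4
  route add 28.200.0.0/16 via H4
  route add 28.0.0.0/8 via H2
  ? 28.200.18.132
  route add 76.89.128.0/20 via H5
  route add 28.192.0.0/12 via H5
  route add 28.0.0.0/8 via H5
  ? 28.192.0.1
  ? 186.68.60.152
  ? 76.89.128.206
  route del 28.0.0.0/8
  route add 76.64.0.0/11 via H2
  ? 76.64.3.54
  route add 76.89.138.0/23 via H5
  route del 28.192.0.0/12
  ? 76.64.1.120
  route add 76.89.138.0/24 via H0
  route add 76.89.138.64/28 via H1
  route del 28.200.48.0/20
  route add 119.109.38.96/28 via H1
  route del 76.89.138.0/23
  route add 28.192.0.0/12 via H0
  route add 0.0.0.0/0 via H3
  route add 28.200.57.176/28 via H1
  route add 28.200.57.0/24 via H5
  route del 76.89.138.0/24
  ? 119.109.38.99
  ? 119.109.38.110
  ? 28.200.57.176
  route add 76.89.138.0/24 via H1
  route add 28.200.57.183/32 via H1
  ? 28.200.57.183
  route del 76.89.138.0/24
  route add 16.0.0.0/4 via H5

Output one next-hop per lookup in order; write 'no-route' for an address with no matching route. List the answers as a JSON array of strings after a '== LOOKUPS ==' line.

Trace:
  add 28.200.48.0/20 -> H4 at depth 20
  add 28.200.0.0/16 -> H4 at depth 16
  add 28.0.0.0/8 -> H2 at depth 8
  Q 28.200.18.132: descend 000111001100100000 ; hops seen [H2,H4] ; pick H4
  add 76.89.128.0/20 -> H5 at depth 20
  add 28.192.0.0/12 -> H5 at depth 12
  add 28.0.0.0/8 -> H5 at depth 8
  Q 28.192.0.1: descend 000111001100 ; hops seen [H5,H5] ; pick H5
  Q 186.68.60.152: descend ε ; hops seen [∅] ; pick no-route
  Q 76.89.128.206: descend 01001100010110011000 ; hops seen [H5] ; pick H5
  - 28.0.0.0/8 clear@8
  add 76.64.0.0/11 -> H2 at depth 11
  Q 76.64.3.54: descend 01001100010 ; hops seen [H2] ; pick H2
  add 76.89.138.0/23 -> H5 at depth 23
  - 28.192.0.0/12 clear@12
  Q 76.64.1.120: descend 01001100010 ; hops seen [H2] ; pick H2
  add 76.89.138.0/24 -> H0 at depth 24
  add 76.89.138.64/28 -> H1 at depth 28
  - 28.200.48.0/20 clear@20
  add 119.109.38.96/28 -> H1 at depth 28
  - 76.89.138.0/23 clear@23
  add 28.192.0.0/12 -> H0 at depth 12
  add 0.0.0.0/0 -> H3 at depth 0
  add 28.200.57.176/28 -> H1 at depth 28
  add 28.200.57.0/24 -> H5 at depth 24
  - 76.89.138.0/24 clear@24
  Q 119.109.38.99: descend 0111011101101101001001100110 ; hops seen [H3,H1] ; pick H1
  Q 119.109.38.110: descend 0111011101101101001001100110 ; hops seen [H3,H1] ; pick H1
  Q 28.200.57.176: descend 0001110011001000001110011011 ; hops seen [H3,H0,H4,H5,H1] ; pick H1
  add 76.89.138.0/24 -> H1 at depth 24
  add 28.200.57.183/32 -> H1 at depth 32
  Q 28.200.57.183: descend 00011100110010000011100110110111 ; hops seen [H3,H0,H4,H5,H1,H1] ; pick H1
  - 76.89.138.0/24 clear@24
  add 16.0.0.0/4 -> H5 at depth 4

== LOOKUPS ==
["H4","H5","no-route","H5","H2","H2","H1","H1","H1","H1"]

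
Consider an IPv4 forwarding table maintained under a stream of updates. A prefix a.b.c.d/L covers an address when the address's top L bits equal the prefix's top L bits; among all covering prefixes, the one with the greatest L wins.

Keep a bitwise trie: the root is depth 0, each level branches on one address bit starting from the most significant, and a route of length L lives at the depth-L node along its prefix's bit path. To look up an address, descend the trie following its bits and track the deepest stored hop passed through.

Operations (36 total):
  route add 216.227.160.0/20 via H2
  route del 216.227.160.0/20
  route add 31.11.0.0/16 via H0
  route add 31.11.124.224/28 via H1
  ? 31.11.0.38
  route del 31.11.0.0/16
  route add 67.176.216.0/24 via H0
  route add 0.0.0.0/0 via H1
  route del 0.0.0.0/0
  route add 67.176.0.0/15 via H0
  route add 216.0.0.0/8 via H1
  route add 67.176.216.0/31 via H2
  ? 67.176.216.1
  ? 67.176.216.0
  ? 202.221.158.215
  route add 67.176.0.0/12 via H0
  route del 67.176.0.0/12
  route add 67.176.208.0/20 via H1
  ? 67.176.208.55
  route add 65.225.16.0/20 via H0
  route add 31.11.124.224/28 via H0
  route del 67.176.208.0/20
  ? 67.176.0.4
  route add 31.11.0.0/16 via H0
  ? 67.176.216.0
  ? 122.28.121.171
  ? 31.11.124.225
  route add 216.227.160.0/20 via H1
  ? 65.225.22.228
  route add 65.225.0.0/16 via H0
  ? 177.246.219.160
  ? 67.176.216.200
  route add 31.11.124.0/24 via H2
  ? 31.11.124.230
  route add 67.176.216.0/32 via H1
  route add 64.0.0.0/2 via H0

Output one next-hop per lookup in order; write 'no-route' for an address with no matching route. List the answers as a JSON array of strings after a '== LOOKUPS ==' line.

Trace:
  add 216.227.160.0/20 -> H2 at depth 20
  - 216.227.160.0/20 clear@20
  add 31.11.0.0/16 -> H0 at depth 16
  add 31.11.124.224/28 -> H1 at depth 28
  ? 31.11.0.38  path d0:-→d1:-→d2:-→d3:-→d4:-→d5:-→d6:-→d7:-→d8:-→d9:-→d10:-→d11:-→d12:-→d13:-→d14:-→d15:-→d16:H0→d17:-  best=H0
  - 31.11.0.0/16 clear@16
  add 67.176.216.0/24 -> H0 at depth 24
  add 0.0.0.0/0 -> H1 at depth 0
  - 0.0.0.0/0 clear@0
  add 67.176.0.0/15 -> H0 at depth 15
  add 216.0.0.0/8 -> H1 at depth 8
  add 67.176.216.0/31 -> H2 at depth 31
  ? 67.176.216.1  path d0:-→d1:-→d2:-→d3:-→d4:-→d5:-→d6:-→d7:-→d8:-→d9:-→d10:-→d11:-→d12:-→d13:-→d14:-→d15:H0→d16:-→d17:-→d18:-→d19:-→d20:-→d21:-→d22:-→d23:-→d24:H0→d25:-→d26:-→d27:-→d28:-→d29:-→d30:-→d31:H2  best=H2
  ? 67.176.216.0  path d0:-→d1:-→d2:-→d3:-→d4:-→d5:-→d6:-→d7:-→d8:-→d9:-→d10:-→d11:-→d12:-→d13:-→d14:-→d15:H0→d16:-→d17:-→d18:-→d19:-→d20:-→d21:-→d22:-→d23:-→d24:H0→d25:-→d26:-→d27:-→d28:-→d29:-→d30:-→d31:H2  best=H2
  ? 202.221.158.215  path d0:-→d1:-→d2:-→d3:-  best=no-route
  add 67.176.0.0/12 -> H0 at depth 12
  - 67.176.0.0/12 clear@12
  add 67.176.208.0/20 -> H1 at depth 20
  ? 67.176.208.55  path d0:-→d1:-→d2:-→d3:-→d4:-→d5:-→d6:-→d7:-→d8:-→d9:-→d10:-→d11:-→d12:-→d13:-→d14:-→d15:H0→d16:-→d17:-→d18:-→d19:-→d20:H1  best=H1
  add 65.225.16.0/20 -> H0 at depth 20
  add 31.11.124.224/28 -> H0 at depth 28
  - 67.176.208.0/20 clear@20
  ? 67.176.0.4  path d0:-→d1:-→d2:-→d3:-→d4:-→d5:-→d6:-→d7:-→d8:-→d9:-→d10:-→d11:-→d12:-→d13:-→d14:-→d15:H0→d16:-  best=H0
  add 31.11.0.0/16 -> H0 at depth 16
  ? 67.176.216.0  path d0:-→d1:-→d2:-→d3:-→d4:-→d5:-→d6:-→d7:-→d8:-→d9:-→d10:-→d11:-→d12:-→d13:-→d14:-→d15:H0→d16:-→d17:-→d18:-→d19:-→d20:-→d21:-→d22:-→d23:-→d24:H0→d25:-→d26:-→d27:-→d28:-→d29:-→d30:-→d31:H2  best=H2
  ? 122.28.121.171  path d0:-→d1:-→d2:-  best=no-route
  ? 31.11.124.225  path d0:-→d1:-→d2:-→d3:-→d4:-→d5:-→d6:-→d7:-→d8:-→d9:-→d10:-→d11:-→d12:-→d13:-→d14:-→d15:-→d16:H0→d17:-→d18:-→d19:-→d20:-→d21:-→d22:-→d23:-→d24:-→d25:-→d26:-→d27:-→d28:H0  best=H0
  add 216.227.160.0/20 -> H1 at depth 20
  ? 65.225.22.228  path d0:-→d1:-→d2:-→d3:-→d4:-→d5:-→d6:-→d7:-→d8:-→d9:-→d10:-→d11:-→d12:-→d13:-→d14:-→d15:-→d16:-→d17:-→d18:-→d19:-→d20:H0  best=H0
  add 65.225.0.0/16 -> H0 at depth 16
  ? 177.246.219.160  path d0:-→d1:-  best=no-route
  ? 67.176.216.200  path d0:-→d1:-→d2:-→d3:-→d4:-→d5:-→d6:-→d7:-→d8:-→d9:-→d10:-→d11:-→d12:-→d13:-→d14:-→d15:H0→d16:-→d17:-→d18:-→d19:-→d20:-→d21:-→d22:-→d23:-→d24:H0  best=H0
  add 31.11.124.0/24 -> H2 at depth 24
  ? 31.11.124.230  path d0:-→d1:-→d2:-→d3:-→d4:-→d5:-→d6:-→d7:-→d8:-→d9:-→d10:-→d11:-→d12:-→d13:-→d14:-→d15:-→d16:H0→d17:-→d18:-→d19:-→d20:-→d21:-→d22:-→d23:-→d24:H2→d25:-→d26:-→d27:-→d28:H0  best=H0
  add 67.176.216.0/32 -> H1 at depth 32
  add 64.0.0.0/2 -> H0 at depth 2

== LOOKUPS ==
["H0","H2","H2","no-route","H1","H0","H2","no-route","H0","H0","no-route","H0","H0"]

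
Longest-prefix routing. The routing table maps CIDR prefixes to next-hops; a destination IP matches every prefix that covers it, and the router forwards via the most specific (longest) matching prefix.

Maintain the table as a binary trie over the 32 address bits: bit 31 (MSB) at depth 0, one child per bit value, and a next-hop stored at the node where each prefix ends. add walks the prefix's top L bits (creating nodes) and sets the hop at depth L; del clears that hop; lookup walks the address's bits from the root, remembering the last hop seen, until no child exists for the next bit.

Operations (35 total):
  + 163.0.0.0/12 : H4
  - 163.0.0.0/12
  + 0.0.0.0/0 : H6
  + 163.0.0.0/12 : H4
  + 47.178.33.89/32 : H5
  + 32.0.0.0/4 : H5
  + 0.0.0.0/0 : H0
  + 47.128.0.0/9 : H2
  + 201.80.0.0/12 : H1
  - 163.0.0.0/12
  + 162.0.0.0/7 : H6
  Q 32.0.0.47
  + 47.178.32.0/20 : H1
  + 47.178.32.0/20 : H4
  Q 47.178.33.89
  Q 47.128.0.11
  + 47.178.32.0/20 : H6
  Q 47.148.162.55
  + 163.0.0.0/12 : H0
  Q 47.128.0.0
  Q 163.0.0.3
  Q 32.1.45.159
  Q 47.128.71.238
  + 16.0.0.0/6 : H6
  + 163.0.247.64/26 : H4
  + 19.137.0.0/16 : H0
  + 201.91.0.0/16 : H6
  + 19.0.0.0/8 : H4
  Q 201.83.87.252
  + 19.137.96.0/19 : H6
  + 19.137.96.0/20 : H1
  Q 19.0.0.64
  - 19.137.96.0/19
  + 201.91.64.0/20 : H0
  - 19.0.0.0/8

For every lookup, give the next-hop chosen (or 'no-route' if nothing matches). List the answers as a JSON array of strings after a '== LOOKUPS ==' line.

Apply in order:
  + 163.0.0.0/12 (H4) depth=12
  del 163.0.0.0/12 (clear depth 12)
  + 0.0.0.0/0 (H6) depth=0
  + 163.0.0.0/12 (H4) depth=12
  + 47.178.33.89/32 (H5) depth=32
  + 32.0.0.0/4 (H5) depth=4
  + 0.0.0.0/0 (H0) depth=0
  + 47.128.0.0/9 (H2) depth=9
  + 201.80.0.0/12 (H1) depth=12
  del 163.0.0.0/12 (clear depth 12)
  + 162.0.0.0/7 (H6) depth=7
  ? 32.0.0.47  path d0:H0→d1:-→d2:-→d3:-→d4:H5  best=H5
  + 47.178.32.0/20 (H1) depth=20
  + 47.178.32.0/20 (H4) depth=20
  ? 47.178.33.89  path d0:H0→d1:-→d2:-→d3:-→d4:H5→d5:-→d6:-→d7:-→d8:-→d9:H2→d10:-→d11:-→d12:-→d13:-→d14:-→d15:-→d16:-→d17:-→d18:-→d19:-→d20:H4→d21:-→d22:-→d23:-→d24:-→d25:-→d26:-→d27:-→d28:-→d29:-→d30:-→d31:-→d32:H5  best=H5
  ? 47.128.0.11  path d0:H0→d1:-→d2:-→d3:-→d4:H5→d5:-→d6:-→d7:-→d8:-→d9:H2→d10:-  best=H2
  + 47.178.32.0/20 (H6) depth=20
  ? 47.148.162.55  path d0:H0→d1:-→d2:-→d3:-→d4:H5→d5:-→d6:-→d7:-→d8:-→d9:H2→d10:-  best=H2
  + 163.0.0.0/12 (H0) depth=12
  ? 47.128.0.0  path d0:H0→d1:-→d2:-→d3:-→d4:H5→d5:-→d6:-→d7:-→d8:-→d9:H2→d10:-  best=H2
  ? 163.0.0.3  path d0:H0→d1:-→d2:-→d3:-→d4:-→d5:-→d6:-→d7:H6→d8:-→d9:-→d10:-→d11:-→d12:H0  best=H0
  ? 32.1.45.159  path d0:H0→d1:-→d2:-→d3:-→d4:H5  best=H5
  ? 47.128.71.238  path d0:H0→d1:-→d2:-→d3:-→d4:H5→d5:-→d6:-→d7:-→d8:-→d9:H2→d10:-  best=H2
  + 16.0.0.0/6 (H6) depth=6
  + 163.0.247.64/26 (H4) depth=26
  + 19.137.0.0/16 (H0) depth=16
  + 201.91.0.0/16 (H6) depth=16
  + 19.0.0.0/8 (H4) depth=8
  ? 201.83.87.252  path d0:H0→d1:-→d2:-→d3:-→d4:-→d5:-→d6:-→d7:-→d8:-→d9:-→d10:-→d11:-→d12:H1  best=H1
  + 19.137.96.0/19 (H6) depth=19
  + 19.137.96.0/20 (H1) depth=20
  ? 19.0.0.64  path d0:H0→d1:-→d2:-→d3:-→d4:-→d5:-→d6:H6→d7:-→d8:H4  best=H4
  del 19.137.96.0/19 (clear depth 19)
  + 201.91.64.0/20 (H0) depth=20
  del 19.0.0.0/8 (clear depth 8)

== LOOKUPS ==
["H5","H5","H2","H2","H2","H0","H5","H2","H1","H4"]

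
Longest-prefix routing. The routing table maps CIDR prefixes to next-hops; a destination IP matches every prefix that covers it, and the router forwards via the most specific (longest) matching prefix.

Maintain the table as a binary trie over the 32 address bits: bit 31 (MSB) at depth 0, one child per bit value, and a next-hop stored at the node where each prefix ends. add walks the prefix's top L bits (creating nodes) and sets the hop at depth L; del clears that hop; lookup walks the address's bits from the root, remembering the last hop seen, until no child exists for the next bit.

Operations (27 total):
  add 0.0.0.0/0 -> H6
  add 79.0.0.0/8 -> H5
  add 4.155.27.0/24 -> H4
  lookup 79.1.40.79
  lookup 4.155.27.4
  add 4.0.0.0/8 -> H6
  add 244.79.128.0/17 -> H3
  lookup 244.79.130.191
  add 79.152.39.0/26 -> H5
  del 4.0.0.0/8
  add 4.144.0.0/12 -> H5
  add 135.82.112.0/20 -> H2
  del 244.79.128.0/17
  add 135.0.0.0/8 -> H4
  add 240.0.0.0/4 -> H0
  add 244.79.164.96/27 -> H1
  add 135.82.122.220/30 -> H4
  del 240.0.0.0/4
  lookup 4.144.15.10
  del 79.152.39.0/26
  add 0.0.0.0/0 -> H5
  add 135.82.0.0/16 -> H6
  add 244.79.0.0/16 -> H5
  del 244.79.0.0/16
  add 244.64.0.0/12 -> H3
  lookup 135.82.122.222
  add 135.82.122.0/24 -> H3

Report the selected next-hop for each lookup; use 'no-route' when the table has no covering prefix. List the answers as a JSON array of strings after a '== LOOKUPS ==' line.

Trace:
  + 0.0.0.0/0 (H6) depth=0
  + 79.0.0.0/8 (H5) depth=8
  + 4.155.27.0/24 (H4) depth=24
  ? 79.1.40.79  path d0:H6→d1:-→d2:-→d3:-→d4:-→d5:-→d6:-→d7:-→d8:H5  best=H5
  ? 4.155.27.4  path d0:H6→d1:-→d2:-→d3:-→d4:-→d5:-→d6:-→d7:-→d8:-→d9:-→d10:-→d11:-→d12:-→d13:-→d14:-→d15:-→d16:-→d17:-→d18:-→d19:-→d20:-→d21:-→d22:-→d23:-→d24:H4  best=H4
  + 4.0.0.0/8 (H6) depth=8
  + 244.79.128.0/17 (H3) depth=17
  ? 244.79.130.191  path d0:H6→d1:-→d2:-→d3:-→d4:-→d5:-→d6:-→d7:-→d8:-→d9:-→d10:-→d11:-→d12:-→d13:-→d14:-→d15:-→d16:-→d17:H3  best=H3
  + 79.152.39.0/26 (H5) depth=26
  del 4.0.0.0/8 (clear depth 8)
  + 4.144.0.0/12 (H5) depth=12
  + 135.82.112.0/20 (H2) depth=20
  del 244.79.128.0/17 (clear depth 17)
  + 135.0.0.0/8 (H4) depth=8
  + 240.0.0.0/4 (H0) depth=4
  + 244.79.164.96/27 (H1) depth=27
  + 135.82.122.220/30 (H4) depth=30
  del 240.0.0.0/4 (clear depth 4)
  ? 4.144.15.10  path d0:H6→d1:-→d2:-→d3:-→d4:-→d5:-→d6:-→d7:-→d8:-→d9:-→d10:-→d11:-→d12:H5  best=H5
  del 79.152.39.0/26 (clear depth 26)
  + 0.0.0.0/0 (H5) depth=0
  + 135.82.0.0/16 (H6) depth=16
  + 244.79.0.0/16 (H5) depth=16
  del 244.79.0.0/16 (clear depth 16)
  + 244.64.0.0/12 (H3) depth=12
  ? 135.82.122.222  path d0:H5→d1:-→d2:-→d3:-→d4:-→d5:-→d6:-→d7:-→d8:H4→d9:-→d10:-→d11:-→d12:-→d13:-→d14:-→d15:-→d16:H6→d17:-→d18:-→d19:-→d20:H2→d21:-→d22:-→d23:-→d24:-→d25:-→d26:-→d27:-→d28:-→d29:-→d30:H4  best=H4
  + 135.82.122.0/24 (H3) depth=24

== LOOKUPS ==
["H5","H4","H3","H5","H4"]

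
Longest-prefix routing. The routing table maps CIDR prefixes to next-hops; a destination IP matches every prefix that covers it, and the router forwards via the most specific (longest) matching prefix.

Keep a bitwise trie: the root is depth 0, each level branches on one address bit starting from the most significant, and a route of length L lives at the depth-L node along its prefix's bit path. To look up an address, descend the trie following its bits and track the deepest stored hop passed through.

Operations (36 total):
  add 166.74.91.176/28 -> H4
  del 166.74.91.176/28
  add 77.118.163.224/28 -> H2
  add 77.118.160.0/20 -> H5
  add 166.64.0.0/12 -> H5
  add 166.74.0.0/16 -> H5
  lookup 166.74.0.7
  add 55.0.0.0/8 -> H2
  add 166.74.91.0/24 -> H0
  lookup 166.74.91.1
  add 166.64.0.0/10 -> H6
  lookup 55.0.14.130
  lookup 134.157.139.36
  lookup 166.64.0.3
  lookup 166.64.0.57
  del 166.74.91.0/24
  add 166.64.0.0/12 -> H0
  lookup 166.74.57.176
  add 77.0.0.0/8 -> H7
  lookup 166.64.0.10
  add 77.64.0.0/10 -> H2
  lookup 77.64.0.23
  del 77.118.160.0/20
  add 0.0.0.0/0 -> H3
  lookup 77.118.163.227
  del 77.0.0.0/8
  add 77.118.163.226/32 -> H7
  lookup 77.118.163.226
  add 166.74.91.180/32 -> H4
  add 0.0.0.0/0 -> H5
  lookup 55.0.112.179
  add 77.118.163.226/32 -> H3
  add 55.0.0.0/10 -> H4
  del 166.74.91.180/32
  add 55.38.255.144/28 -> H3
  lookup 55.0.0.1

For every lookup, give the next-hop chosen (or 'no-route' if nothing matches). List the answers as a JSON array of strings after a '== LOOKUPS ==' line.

Apply in order:
  add 166.74.91.176/28 -> H4 at depth 28
  - 166.74.91.176/28 clear@28
  add 77.118.163.224/28 -> H2 at depth 28
  add 77.118.160.0/20 -> H5 at depth 20
  add 166.64.0.0/12 -> H5 at depth 12
  add 166.74.0.0/16 -> H5 at depth 16
  lookup 166.74.0.7: bits 10100110010010100 walk d0:-→d1:-→d2:-→d3:-→d4:-→d5:-→d6:-→d7:-→d8:-→d9:-→d10:-→d11:-→d12:H5→d13:-→d14:-→d15:-→d16:H5→d17:- -> H5
  add 55.0.0.0/8 -> H2 at depth 8
  add 166.74.91.0/24 -> H0 at depth 24
  lookup 166.74.91.1: bits 101001100100101001011011 walk d0:-→d1:-→d2:-→d3:-→d4:-→d5:-→d6:-→d7:-→d8:-→d9:-→d10:-→d11:-→d12:H5→d13:-→d14:-→d15:-→d16:H5→d17:-→d18:-→d19:-→d20:-→d21:-→d22:-→d23:-→d24:H0 -> H0
  add 166.64.0.0/10 -> H6 at depth 10
  lookup 55.0.14.130: bits 00110111 walk d0:-→d1:-→d2:-→d3:-→d4:-→d5:-→d6:-→d7:-→d8:H2 -> H2
  lookup 134.157.139.36: bits 10 walk d0:-→d1:-→d2:- -> no-route
  lookup 166.64.0.3: bits 101001100100 walk d0:-→d1:-→d2:-→d3:-→d4:-→d5:-→d6:-→d7:-→d8:-→d9:-→d10:H6→d11:-→d12:H5 -> H5
  lookup 166.64.0.57: bits 101001100100 walk d0:-→d1:-→d2:-→d3:-→d4:-→d5:-→d6:-→d7:-→d8:-→d9:-→d10:H6→d11:-→d12:H5 -> H5
  - 166.74.91.0/24 clear@24
  add 166.64.0.0/12 -> H0 at depth 12
  lookup 166.74.57.176: bits 10100110010010100 walk d0:-→d1:-→d2:-→d3:-→d4:-→d5:-→d6:-→d7:-→d8:-→d9:-→d10:H6→d11:-→d12:H0→d13:-→d14:-→d15:-→d16:H5→d17:- -> H5
  add 77.0.0.0/8 -> H7 at depth 8
  lookup 166.64.0.10: bits 101001100100 walk d0:-→d1:-→d2:-→d3:-→d4:-→d5:-→d6:-→d7:-→d8:-→d9:-→d10:H6→d11:-→d12:H0 -> H0
  add 77.64.0.0/10 -> H2 at depth 10
  lookup 77.64.0.23: bits 0100110101 walk d0:-→d1:-→d2:-→d3:-→d4:-→d5:-→d6:-→d7:-→d8:H7→d9:-→d10:H2 -> H2
  - 77.118.160.0/20 clear@20
  add 0.0.0.0/0 -> H3 at depth 0
  lookup 77.118.163.227: bits 0100110101110110101000111110 walk d0:H3→d1:-→d2:-→d3:-→d4:-→d5:-→d6:-→d7:-→d8:H7→d9:-→d10:H2→d11:-→d12:-→d13:-→d14:-→d15:-→d16:-→d17:-→d18:-→d19:-→d20:-→d21:-→d22:-→d23:-→d24:-→d25:-→d26:-→d27:-→d28:H2 -> H2
  - 77.0.0.0/8 clear@8
  add 77.118.163.226/32 -> H7 at depth 32
  lookup 77.118.163.226: bits 01001101011101101010001111100010 walk d0:H3→d1:-→d2:-→d3:-→d4:-→d5:-→d6:-→d7:-→d8:-→d9:-→d10:H2→d11:-→d12:-→d13:-→d14:-→d15:-→d16:-→d17:-→d18:-→d19:-→d20:-→d21:-→d22:-→d23:-→d24:-→d25:-→d26:-→d27:-→d28:H2→d29:-→d30:-→d31:-→d32:H7 -> H7
  add 166.74.91.180/32 -> H4 at depth 32
  add 0.0.0.0/0 -> H5 at depth 0
  lookup 55.0.112.179: bits 00110111 walk d0:H5→d1:-→d2:-→d3:-→d4:-→d5:-→d6:-→d7:-→d8:H2 -> H2
  add 77.118.163.226/32 -> H3 at depth 32
  add 55.0.0.0/10 -> H4 at depth 10
  - 166.74.91.180/32 clear@32
  add 55.38.255.144/28 -> H3 at depth 28
  lookup 55.0.0.1: bits 0011011100 walk d0:H5→d1:-→d2:-→d3:-→d4:-→d5:-→d6:-→d7:-→d8:H2→d9:-→d10:H4 -> H4

== LOOKUPS ==
["H5","H0","H2","no-route","H5","H5","H5","H0","H2","H2","H7","H2","H4"]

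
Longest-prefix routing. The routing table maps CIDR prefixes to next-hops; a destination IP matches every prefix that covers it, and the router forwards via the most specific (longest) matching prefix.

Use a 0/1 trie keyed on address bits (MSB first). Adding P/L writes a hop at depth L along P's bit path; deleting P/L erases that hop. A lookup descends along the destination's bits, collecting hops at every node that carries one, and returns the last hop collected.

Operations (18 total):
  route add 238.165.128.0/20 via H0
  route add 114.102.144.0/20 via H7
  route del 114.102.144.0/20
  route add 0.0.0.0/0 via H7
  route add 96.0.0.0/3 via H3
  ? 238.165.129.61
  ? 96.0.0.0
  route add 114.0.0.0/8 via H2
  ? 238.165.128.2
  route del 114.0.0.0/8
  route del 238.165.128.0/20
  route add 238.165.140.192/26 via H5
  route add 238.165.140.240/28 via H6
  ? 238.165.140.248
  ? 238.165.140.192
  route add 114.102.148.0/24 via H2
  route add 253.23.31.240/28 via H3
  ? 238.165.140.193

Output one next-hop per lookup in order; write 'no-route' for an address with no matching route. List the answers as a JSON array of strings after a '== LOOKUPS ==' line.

Trace:
  add 238.165.128.0/20 -> H0 at depth 20
  add 114.102.144.0/20 -> H7 at depth 20
  - 114.102.144.0/20 clear@20
  add 0.0.0.0/0 -> H7 at depth 0
  add 96.0.0.0/3 -> H3 at depth 3
  lookup 238.165.129.61: bits 11101110101001011000 walk d0:H7→d1:-→d2:-→d3:-→d4:-→d5:-→d6:-→d7:-→d8:-→d9:-→d10:-→d11:-→d12:-→d13:-→d14:-→d15:-→d16:-→d17:-→d18:-→d19:-→d20:H0 -> H0
  lookup 96.0.0.0: bits 011 walk d0:H7→d1:-→d2:-→d3:H3 -> H3
  add 114.0.0.0/8 -> H2 at depth 8
  lookup 238.165.128.2: bits 11101110101001011000 walk d0:H7→d1:-→d2:-→d3:-→d4:-→d5:-→d6:-→d7:-→d8:-→d9:-→d10:-→d11:-→d12:-→d13:-→d14:-→d15:-→d16:-→d17:-→d18:-→d19:-→d20:H0 -> H0
  - 114.0.0.0/8 clear@8
  - 238.165.128.0/20 clear@20
  add 238.165.140.192/26 -> H5 at depth 26
  add 238.165.140.240/28 -> H6 at depth 28
  lookup 238.165.140.248: bits 1110111010100101100011001111 walk d0:H7→d1:-→d2:-→d3:-→d4:-→d5:-→d6:-→d7:-→d8:-→d9:-→d10:-→d11:-→d12:-→d13:-→d14:-→d15:-→d16:-→d17:-→d18:-→d19:-→d20:-→d21:-→d22:-→d23:-→d24:-→d25:-→d26:H5→d27:-→d28:H6 -> H6
  lookup 238.165.140.192: bits 11101110101001011000110011 walk d0:H7→d1:-→d2:-→d3:-→d4:-→d5:-→d6:-→d7:-→d8:-→d9:-→d10:-→d11:-→d12:-→d13:-→d14:-→d15:-→d16:-→d17:-→d18:-→d19:-→d20:-→d21:-→d22:-→d23:-→d24:-→d25:-→d26:H5 -> H5
  add 114.102.148.0/24 -> H2 at depth 24
  add 253.23.31.240/28 -> H3 at depth 28
  lookup 238.165.140.193: bits 11101110101001011000110011 walk d0:H7→d1:-→d2:-→d3:-→d4:-→d5:-→d6:-→d7:-→d8:-→d9:-→d10:-→d11:-→d12:-→d13:-→d14:-→d15:-→d16:-→d17:-→d18:-→d19:-→d20:-→d21:-→d22:-→d23:-→d24:-→d25:-→d26:H5 -> H5

== LOOKUPS ==
["H0","H3","H0","H6","H5","H5"]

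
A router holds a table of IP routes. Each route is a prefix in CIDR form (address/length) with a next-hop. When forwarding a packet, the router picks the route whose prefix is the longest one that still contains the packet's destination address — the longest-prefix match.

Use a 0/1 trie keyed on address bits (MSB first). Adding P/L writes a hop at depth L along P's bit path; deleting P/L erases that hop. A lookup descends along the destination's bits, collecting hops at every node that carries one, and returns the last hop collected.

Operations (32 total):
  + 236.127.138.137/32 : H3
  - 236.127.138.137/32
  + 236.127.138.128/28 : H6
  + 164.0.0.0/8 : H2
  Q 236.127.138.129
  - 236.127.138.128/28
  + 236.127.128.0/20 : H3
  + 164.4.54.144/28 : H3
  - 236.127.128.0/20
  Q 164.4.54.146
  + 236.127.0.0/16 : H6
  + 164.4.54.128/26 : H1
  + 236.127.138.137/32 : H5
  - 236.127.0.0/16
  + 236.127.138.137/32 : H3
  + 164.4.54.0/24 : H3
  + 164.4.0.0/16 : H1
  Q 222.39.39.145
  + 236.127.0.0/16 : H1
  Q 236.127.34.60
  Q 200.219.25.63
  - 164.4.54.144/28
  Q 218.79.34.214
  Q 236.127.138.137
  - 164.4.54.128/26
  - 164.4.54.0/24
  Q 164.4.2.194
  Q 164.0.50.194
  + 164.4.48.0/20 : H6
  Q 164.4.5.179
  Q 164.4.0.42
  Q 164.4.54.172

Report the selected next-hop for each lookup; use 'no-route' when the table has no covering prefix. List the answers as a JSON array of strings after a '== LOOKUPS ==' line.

Apply in order:
  add 236.127.138.137/32 -> H3 at depth 32
  del 236.127.138.137/32 (clear depth 32)
  add 236.127.138.128/28 -> H6 at depth 28
  add 164.0.0.0/8 -> H2 at depth 8
  ? 236.127.138.129  path d0:-→d1:-→d2:-→d3:-→d4:-→d5:-→d6:-→d7:-→d8:-→d9:-→d10:-→d11:-→d12:-→d13:-→d14:-→d15:-→d16:-→d17:-→d18:-→d19:-→d20:-→d21:-→d22:-→d23:-→d24:-→d25:-→d26:-→d27:-→d28:H6  best=H6
  del 236.127.138.128/28 (clear depth 28)
  add 236.127.128.0/20 -> H3 at depth 20
  add 164.4.54.144/28 -> H3 at depth 28
  del 236.127.128.0/20 (clear depth 20)
  ? 164.4.54.146  path d0:-→d1:-→d2:-→d3:-→d4:-→d5:-→d6:-→d7:-→d8:H2→d9:-→d10:-→d11:-→d12:-→d13:-→d14:-→d15:-→d16:-→d17:-→d18:-→d19:-→d20:-→d21:-→d22:-→d23:-→d24:-→d25:-→d26:-→d27:-→d28:H3  best=H3
  add 236.127.0.0/16 -> H6 at depth 16
  add 164.4.54.128/26 -> H1 at depth 26
  add 236.127.138.137/32 -> H5 at depth 32
  del 236.127.0.0/16 (clear depth 16)
  add 236.127.138.137/32 -> H3 at depth 32
  add 164.4.54.0/24 -> H3 at depth 24
  add 164.4.0.0/16 -> H1 at depth 16
  ? 222.39.39.145  path d0:-→d1:-→d2:-  best=no-route
  add 236.127.0.0/16 -> H1 at depth 16
  ? 236.127.34.60  path d0:-→d1:-→d2:-→d3:-→d4:-→d5:-→d6:-→d7:-→d8:-→d9:-→d10:-→d11:-→d12:-→d13:-→d14:-→d15:-→d16:H1  best=H1
  ? 200.219.25.63  path d0:-→d1:-→d2:-  best=no-route
  del 164.4.54.144/28 (clear depth 28)
  ? 218.79.34.214  path d0:-→d1:-→d2:-  best=no-route
  ? 236.127.138.137  path d0:-→d1:-→d2:-→d3:-→d4:-→d5:-→d6:-→d7:-→d8:-→d9:-→d10:-→d11:-→d12:-→d13:-→d14:-→d15:-→d16:H1→d17:-→d18:-→d19:-→d20:-→d21:-→d22:-→d23:-→d24:-→d25:-→d26:-→d27:-→d28:-→d29:-→d30:-→d31:-→d32:H3  best=H3
  del 164.4.54.128/26 (clear depth 26)
  del 164.4.54.0/24 (clear depth 24)
  ? 164.4.2.194  path d0:-→d1:-→d2:-→d3:-→d4:-→d5:-→d6:-→d7:-→d8:H2→d9:-→d10:-→d11:-→d12:-→d13:-→d14:-→d15:-→d16:H1→d17:-→d18:-  best=H1
  ? 164.0.50.194  path d0:-→d1:-→d2:-→d3:-→d4:-→d5:-→d6:-→d7:-→d8:H2→d9:-→d10:-→d11:-→d12:-→d13:-  best=H2
  add 164.4.48.0/20 -> H6 at depth 20
  ? 164.4.5.179  path d0:-→d1:-→d2:-→d3:-→d4:-→d5:-→d6:-→d7:-→d8:H2→d9:-→d10:-→d11:-→d12:-→d13:-→d14:-→d15:-→d16:H1→d17:-→d18:-  best=H1
  ? 164.4.0.42  path d0:-→d1:-→d2:-→d3:-→d4:-→d5:-→d6:-→d7:-→d8:H2→d9:-→d10:-→d11:-→d12:-→d13:-→d14:-→d15:-→d16:H1→d17:-→d18:-  best=H1
  ? 164.4.54.172  path d0:-→d1:-→d2:-→d3:-→d4:-→d5:-→d6:-→d7:-→d8:H2→d9:-→d10:-→d11:-→d12:-→d13:-→d14:-→d15:-→d16:H1→d17:-→d18:-→d19:-→d20:H6→d21:-→d22:-→d23:-→d24:-→d25:-→d26:-  best=H6

== LOOKUPS ==
["H6","H3","no-route","H1","no-route","no-route","H3","H1","H2","H1","H1","H6"]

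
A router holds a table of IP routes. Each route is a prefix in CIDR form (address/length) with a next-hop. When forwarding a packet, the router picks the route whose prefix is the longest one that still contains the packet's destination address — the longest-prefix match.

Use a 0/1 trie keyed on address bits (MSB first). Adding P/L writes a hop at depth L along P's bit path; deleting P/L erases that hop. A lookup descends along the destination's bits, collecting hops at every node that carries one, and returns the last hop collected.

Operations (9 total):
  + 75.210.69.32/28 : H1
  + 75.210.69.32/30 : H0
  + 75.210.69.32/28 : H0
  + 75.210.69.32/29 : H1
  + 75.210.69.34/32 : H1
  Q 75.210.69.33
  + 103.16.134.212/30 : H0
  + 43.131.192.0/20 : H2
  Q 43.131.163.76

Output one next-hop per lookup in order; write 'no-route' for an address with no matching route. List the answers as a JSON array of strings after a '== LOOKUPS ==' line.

Process each operation:
  add 75.210.69.32/28 -> H1 at depth 28
  add 75.210.69.32/30 -> H0 at depth 30
  add 75.210.69.32/28 -> H0 at depth 28
  add 75.210.69.32/29 -> H1 at depth 29
  add 75.210.69.34/32 -> H1 at depth 32
  lookup 75.210.69.33: bits 010010111101001001000101001000 walk d0:-→d1:-→d2:-→d3:-→d4:-→d5:-→d6:-→d7:-→d8:-→d9:-→d10:-→d11:-→d12:-→d13:-→d14:-→d15:-→d16:-→d17:-→d18:-→d19:-→d20:-→d21:-→d22:-→d23:-→d24:-→d25:-→d26:-→d27:-→d28:H0→d29:H1→d30:H0 -> H0
  add 103.16.134.212/30 -> H0 at depth 30
  add 43.131.192.0/20 -> H2 at depth 20
  lookup 43.131.163.76: bits 00101011100000111 walk d0:-→d1:-→d2:-→d3:-→d4:-→d5:-→d6:-→d7:-→d8:-→d9:-→d10:-→d11:-→d12:-→d13:-→d14:-→d15:-→d16:-→d17:- -> no-route

== LOOKUPS ==
["H0","no-route"]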